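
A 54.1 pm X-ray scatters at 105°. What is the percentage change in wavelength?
5.6456%

Calculate the Compton shift:
Δλ = λ_C(1 - cos(105°))
Δλ = 2.4263 × (1 - cos(105°))
Δλ = 2.4263 × 1.2588
Δλ = 3.0543 pm

Percentage change:
(Δλ/λ₀) × 100 = (3.0543/54.1) × 100
= 5.6456%

(Intermediate values are shown rounded; full precision is carried through to the final answer.)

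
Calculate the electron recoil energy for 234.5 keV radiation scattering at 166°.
111.3498 keV

By energy conservation: K_e = E_initial - E_final

First find the scattered photon energy:
Initial wavelength: λ = hc/E = 5.2872 pm
Compton shift: Δλ = λ_C(1 - cos(166°)) = 4.7805 pm
Final wavelength: λ' = 5.2872 + 4.7805 = 10.0677 pm
Final photon energy: E' = hc/λ' = 123.1502 keV

Electron kinetic energy:
K_e = E - E' = 234.5000 - 123.1502 = 111.3498 keV

(Intermediate values are shown rounded; full precision is carried through to the final answer.)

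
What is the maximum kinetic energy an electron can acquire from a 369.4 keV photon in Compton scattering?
218.3653 keV

Maximum energy transfer occurs at θ = 180° (backscattering).

Initial photon: E₀ = 369.4 keV → λ₀ = 3.3564 pm

Maximum Compton shift (at 180°):
Δλ_max = 2λ_C = 2 × 2.4263 = 4.8526 pm

Final wavelength:
λ' = 3.3564 + 4.8526 = 8.2090 pm

Minimum photon energy (maximum energy to electron):
E'_min = hc/λ' = 151.0347 keV

Maximum electron kinetic energy:
K_max = E₀ - E'_min = 369.4000 - 151.0347 = 218.3653 keV

(Intermediate values are shown rounded; full precision is carried through to the final answer.)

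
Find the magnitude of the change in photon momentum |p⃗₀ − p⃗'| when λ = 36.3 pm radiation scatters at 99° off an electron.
2.6778e-23 kg·m/s

Photon momentum magnitude is p = h/λ.

Initial momentum:
p₀ = h/λ = 6.6261e-34/3.6300e-11 = 1.8254e-23 kg·m/s

After scattering:
λ' = λ + Δλ = 36.3 + 2.8059 = 39.1059 pm
p' = h/λ' = 6.6261e-34/3.9106e-11 = 1.6944e-23 kg·m/s

Momentum is a vector; the scattered photon's direction makes angle θ = 99° with the incident direction. The magnitude of the vector change Δp⃗ = p⃗₀ − p⃗' is found from the law of cosines:
|Δp⃗|² = p₀² + p'² − 2p₀p'cos θ
|Δp⃗|² = (1.8254e-23)² + (1.6944e-23)² − 2·1.8254e-23·1.6944e-23·cos(99°)
|Δp⃗| = 2.6778e-23 kg·m/s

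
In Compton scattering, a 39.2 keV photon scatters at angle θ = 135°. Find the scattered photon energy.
34.6609 keV

First convert energy to wavelength:
λ = hc/E, with hc ≈ 1239.842 keV·pm (i.e. 1239.842 eV·nm)

For E = 39.2 keV = 39200 eV:
λ = 1239.842 keV·pm / 39.2 keV
λ = 31.6286 pm

Calculate the Compton shift:
Δλ = λ_C(1 - cos(135°)) = 2.4263 × 1.7071
Δλ = 4.1420 pm

Final wavelength:
λ' = 31.6286 + 4.1420 = 35.7706 pm

Final energy:
E' = hc/λ' = 1239.842 / 35.7706 = 34.6609 keV

(Intermediate values are shown rounded; full precision is carried through to the final answer.)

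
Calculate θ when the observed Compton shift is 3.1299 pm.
106.86°

From the Compton formula Δλ = λ_C(1 - cos θ), we can solve for θ:

cos θ = 1 - Δλ/λ_C

Given:
- Δλ = 3.1299 pm
- λ_C = h/(m_e·c) ≈ 2.42631024 pm

cos θ = 1 - 3.1299/2.42631024
cos θ = 1 - 1.289983
cos θ = -0.289983

θ = arccos(-0.289983)
θ = 106.86°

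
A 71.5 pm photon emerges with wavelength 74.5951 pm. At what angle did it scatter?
106.00°

First find the wavelength shift:
Δλ = λ' - λ = 74.5951 - 71.5 = 3.0951 pm

Using Δλ = λ_C(1 - cos θ), with λ_C = h/(m_e·c) ≈ 2.42631024 pm:
cos θ = 1 - Δλ/λ_C
cos θ = 1 - 3.0951/2.42631024
cos θ = -0.275641

θ = arccos(-0.275641)
θ = 106.00°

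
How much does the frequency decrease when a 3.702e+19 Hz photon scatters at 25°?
1.011e+18 Hz (decrease)

Convert frequency to wavelength (c = 299792458 m/s):
λ₀ = c/f₀ = 299792458/3.702e+19 = 8.0981215e-12 m = 8.0981 pm

Calculate Compton shift:
Δλ = λ_C(1 - cos(25°)) = 0.2273 pm

Final wavelength:
λ' = λ₀ + Δλ = 8.0981 + 0.2273 = 8.3254 pm

Final frequency:
f' = c/λ' = 299792458/8.3254479e-12 = 3.6009169e+19 Hz

Frequency shift (decrease):
Δf = f₀ - f' = 3.702e+19 - 3.6009169e+19 = 1.011e+18 Hz

(Intermediate values are shown rounded; full precision is carried through to the final answer.)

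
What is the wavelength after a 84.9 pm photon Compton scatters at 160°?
89.6063 pm

Using the Compton scattering formula:
λ' = λ + Δλ = λ + λ_C(1 - cos θ)

Given:
- Initial wavelength λ = 84.9 pm
- Scattering angle θ = 160°
- Compton wavelength λ_C ≈ 2.4263 pm

Calculate the shift:
Δλ = 2.4263 × (1 - cos(160°))
Δλ = 2.4263 × 1.9397
Δλ = 4.7063 pm

Final wavelength:
λ' = 84.9 + 4.7063 = 89.6063 pm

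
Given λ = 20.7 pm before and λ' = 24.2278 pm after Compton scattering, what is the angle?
117.00°

First find the wavelength shift:
Δλ = λ' - λ = 24.2278 - 20.7 = 3.5278 pm

Using Δλ = λ_C(1 - cos θ), with λ_C = h/(m_e·c) ≈ 2.42631024 pm:
cos θ = 1 - Δλ/λ_C
cos θ = 1 - 3.5278/2.42631024
cos θ = -0.453977

θ = arccos(-0.453977)
θ = 117.00°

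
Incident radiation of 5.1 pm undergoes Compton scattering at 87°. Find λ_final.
7.3993 pm

Using the Compton scattering formula:
λ' = λ + Δλ = λ + λ_C(1 - cos θ)

Given:
- Initial wavelength λ = 5.1 pm
- Scattering angle θ = 87°
- Compton wavelength λ_C ≈ 2.4263 pm

Calculate the shift:
Δλ = 2.4263 × (1 - cos(87°))
Δλ = 2.4263 × 0.9477
Δλ = 2.2993 pm

Final wavelength:
λ' = 5.1 + 2.2993 = 7.3993 pm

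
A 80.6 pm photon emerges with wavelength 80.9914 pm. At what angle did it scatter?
33.00°

First find the wavelength shift:
Δλ = λ' - λ = 80.9914 - 80.6 = 0.3914 pm

Using Δλ = λ_C(1 - cos θ), with λ_C = h/(m_e·c) ≈ 2.42631024 pm:
cos θ = 1 - Δλ/λ_C
cos θ = 1 - 0.3914/2.42631024
cos θ = 0.838685

θ = arccos(0.838685)
θ = 33.00°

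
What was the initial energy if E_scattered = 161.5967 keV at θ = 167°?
430.2002 keV

Convert final energy to wavelength (hc ≈ 1239.842 keV·pm):
λ' = hc/E' = 1239.842 / 161.5967 = 7.6724 pm

Calculate the Compton shift:
Δλ = λ_C(1 - cos(167°))
Δλ = 2.4263 × (1 - cos(167°))
Δλ = 4.7904 pm

Initial wavelength:
λ = λ' - Δλ = 7.6724 - 4.7904 = 2.8820 pm

Initial energy:
E = hc/λ = 1239.842 / 2.8820 = 430.2002 keV

(Intermediate values are shown rounded; full precision is carried through to the final answer.)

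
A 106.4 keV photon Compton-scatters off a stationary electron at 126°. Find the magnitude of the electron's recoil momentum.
8.8974e-23 kg·m/s

The electron is initially at rest, so by conservation of momentum:
p⃗_e = p⃗₀ − p⃗'  (incident photon momentum minus scattered photon momentum)

Photon momentum magnitudes (p = h/λ = E/c):
λ₀ = hc/E₀ = 11.6527 pm → p₀ = h/λ₀ = 5.6863e-23 kg·m/s
Δλ = λ_C(1 − cos 126°) = 3.8525 pm
λ' = 15.5051 pm → p' = h/λ' = 4.2735e-23 kg·m/s

The scattered photon makes angle θ = 126° with the incident direction, so by the law of cosines:
|p⃗_e|² = p₀² + p'² − 2p₀p'cos θ
|p⃗_e|² = (5.6863e-23)² + (4.2735e-23)² − 2·5.6863e-23·4.2735e-23·cos(126°)
|p⃗_e| = 8.8974e-23 kg·m/s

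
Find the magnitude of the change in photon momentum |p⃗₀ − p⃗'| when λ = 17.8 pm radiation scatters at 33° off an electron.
2.0932e-23 kg·m/s

Photon momentum magnitude is p = h/λ.

Initial momentum:
p₀ = h/λ = 6.6261e-34/1.7800e-11 = 3.7225e-23 kg·m/s

After scattering:
λ' = λ + Δλ = 17.8 + 0.3914 = 18.1914 pm
p' = h/λ' = 6.6261e-34/1.8191e-11 = 3.6424e-23 kg·m/s

Momentum is a vector; the scattered photon's direction makes angle θ = 33° with the incident direction. The magnitude of the vector change Δp⃗ = p⃗₀ − p⃗' is found from the law of cosines:
|Δp⃗|² = p₀² + p'² − 2p₀p'cos θ
|Δp⃗|² = (3.7225e-23)² + (3.6424e-23)² − 2·3.7225e-23·3.6424e-23·cos(33°)
|Δp⃗| = 2.0932e-23 kg·m/s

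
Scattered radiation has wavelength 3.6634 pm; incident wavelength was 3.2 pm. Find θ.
36.00°

First find the wavelength shift:
Δλ = λ' - λ = 3.6634 - 3.2 = 0.4634 pm

Using Δλ = λ_C(1 - cos θ), with λ_C = h/(m_e·c) ≈ 2.42631024 pm:
cos θ = 1 - Δλ/λ_C
cos θ = 1 - 0.4634/2.42631024
cos θ = 0.809010

θ = arccos(0.809010)
θ = 36.00°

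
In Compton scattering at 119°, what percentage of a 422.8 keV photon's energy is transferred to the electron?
0.5513 (or 55.13%)

Calculate initial and final photon energies:

Initial: E₀ = 422.8 keV → λ₀ = 2.9325 pm
Compton shift: Δλ = 3.6026 pm
Final wavelength: λ' = 6.5351 pm
Final energy: E' = 189.7215 keV

Fractional energy loss:
(E₀ - E')/E₀ = (422.8000 - 189.7215)/422.8000
= 233.0785/422.8000
= 0.5513
= 55.13%

(Intermediate values are shown rounded; full precision is carried through to the final answer.)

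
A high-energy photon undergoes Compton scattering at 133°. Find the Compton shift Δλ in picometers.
4.0810 pm

Using the Compton scattering formula:
Δλ = λ_C(1 - cos θ)

where λ_C = h/(m_e·c) ≈ 2.4263 pm is the Compton wavelength of an electron.

For θ = 133°:
cos(133°) = -0.6820
1 - cos(133°) = 1.6820

Δλ = 2.4263 × 1.6820
Δλ = 4.0810 pm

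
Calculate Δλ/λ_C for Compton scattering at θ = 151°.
1.8746 λ_C

The Compton shift formula is:
Δλ = λ_C(1 - cos θ)

Dividing both sides by λ_C:
Δλ/λ_C = 1 - cos θ

For θ = 151°:
Δλ/λ_C = 1 - cos(151°)
Δλ/λ_C = 1 - -0.8746
Δλ/λ_C = 1.8746

This means the shift is 1.8746 × λ_C = 4.5484 pm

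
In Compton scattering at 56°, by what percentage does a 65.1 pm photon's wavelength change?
1.6429%

Calculate the Compton shift:
Δλ = λ_C(1 - cos(56°))
Δλ = 2.4263 × (1 - cos(56°))
Δλ = 2.4263 × 0.4408
Δλ = 1.0695 pm

Percentage change:
(Δλ/λ₀) × 100 = (1.0695/65.1) × 100
= 1.6429%

(Intermediate values are shown rounded; full precision is carried through to the final answer.)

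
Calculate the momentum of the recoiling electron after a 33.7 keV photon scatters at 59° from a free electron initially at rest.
1.7469e-23 kg·m/s

The electron is initially at rest, so by conservation of momentum:
p⃗_e = p⃗₀ − p⃗'  (incident photon momentum minus scattered photon momentum)

Photon momentum magnitudes (p = h/λ = E/c):
λ₀ = hc/E₀ = 36.7906 pm → p₀ = h/λ₀ = 1.8010e-23 kg·m/s
Δλ = λ_C(1 − cos 59°) = 1.1767 pm
λ' = 37.9672 pm → p' = h/λ' = 1.7452e-23 kg·m/s

The scattered photon makes angle θ = 59° with the incident direction, so by the law of cosines:
|p⃗_e|² = p₀² + p'² − 2p₀p'cos θ
|p⃗_e|² = (1.8010e-23)² + (1.7452e-23)² − 2·1.8010e-23·1.7452e-23·cos(59°)
|p⃗_e| = 1.7469e-23 kg·m/s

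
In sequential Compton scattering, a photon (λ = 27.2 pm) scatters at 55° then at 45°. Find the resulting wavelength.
28.9453 pm

Apply Compton shift twice:

First scattering at θ₁ = 55°:
Δλ₁ = λ_C(1 - cos(55°))
Δλ₁ = 2.4263 × 0.4264
Δλ₁ = 1.0346 pm

After first scattering:
λ₁ = 27.2 + 1.0346 = 28.2346 pm

Second scattering at θ₂ = 45°:
Δλ₂ = λ_C(1 - cos(45°))
Δλ₂ = 2.4263 × 0.2929
Δλ₂ = 0.7106 pm

Final wavelength:
λ₂ = 28.2346 + 0.7106 = 28.9453 pm

Total shift: Δλ_total = 1.0346 + 0.7106 = 1.7453 pm

(Intermediate values are shown rounded; full precision is carried through to the final answer.)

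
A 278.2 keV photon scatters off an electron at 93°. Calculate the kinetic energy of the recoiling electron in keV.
101.3311 keV

By energy conservation: K_e = E_initial - E_final

First find the scattered photon energy:
Initial wavelength: λ = hc/E = 4.4567 pm
Compton shift: Δλ = λ_C(1 - cos(93°)) = 2.5533 pm
Final wavelength: λ' = 4.4567 + 2.5533 = 7.0100 pm
Final photon energy: E' = hc/λ' = 176.8689 keV

Electron kinetic energy:
K_e = E - E' = 278.2000 - 176.8689 = 101.3311 keV

(Intermediate values are shown rounded; full precision is carried through to the final answer.)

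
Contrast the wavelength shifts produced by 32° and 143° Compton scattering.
143° produces the larger shift by a factor of 11.837

Calculate both shifts using Δλ = λ_C(1 - cos θ):

For θ₁ = 32°:
Δλ₁ = 2.4263 × (1 - cos(32°))
Δλ₁ = 2.4263 × 0.1520
Δλ₁ = 0.3687 pm

For θ₂ = 143°:
Δλ₂ = 2.4263 × (1 - cos(143°))
Δλ₂ = 2.4263 × 1.7986
Δλ₂ = 4.3640 pm

The 143° angle produces the larger shift.
Ratio: 4.3640/0.3687 = 11.837

(Intermediate values are shown rounded; full precision is carried through to the final answer.)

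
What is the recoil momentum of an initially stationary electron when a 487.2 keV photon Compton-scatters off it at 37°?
1.5705e-22 kg·m/s

The electron is initially at rest, so by conservation of momentum:
p⃗_e = p⃗₀ − p⃗'  (incident photon momentum minus scattered photon momentum)

Photon momentum magnitudes (p = h/λ = E/c):
λ₀ = hc/E₀ = 2.5448 pm → p₀ = h/λ₀ = 2.6037e-22 kg·m/s
Δλ = λ_C(1 − cos 37°) = 0.4886 pm
λ' = 3.0334 pm → p' = h/λ' = 2.1844e-22 kg·m/s

The scattered photon makes angle θ = 37° with the incident direction, so by the law of cosines:
|p⃗_e|² = p₀² + p'² − 2p₀p'cos θ
|p⃗_e|² = (2.6037e-22)² + (2.1844e-22)² − 2·2.6037e-22·2.1844e-22·cos(37°)
|p⃗_e| = 1.5705e-22 kg·m/s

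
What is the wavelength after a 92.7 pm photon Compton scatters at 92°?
95.2110 pm

Using the Compton scattering formula:
λ' = λ + Δλ = λ + λ_C(1 - cos θ)

Given:
- Initial wavelength λ = 92.7 pm
- Scattering angle θ = 92°
- Compton wavelength λ_C ≈ 2.4263 pm

Calculate the shift:
Δλ = 2.4263 × (1 - cos(92°))
Δλ = 2.4263 × 1.0349
Δλ = 2.5110 pm

Final wavelength:
λ' = 92.7 + 2.5110 = 95.2110 pm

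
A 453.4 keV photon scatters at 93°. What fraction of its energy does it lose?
0.4829 (or 48.29%)

Calculate initial and final photon energies:

Initial: E₀ = 453.4 keV → λ₀ = 2.7345 pm
Compton shift: Δλ = 2.5533 pm
Final wavelength: λ' = 5.2878 pm
Final energy: E' = 234.4705 keV

Fractional energy loss:
(E₀ - E')/E₀ = (453.4000 - 234.4705)/453.4000
= 218.9295/453.4000
= 0.4829
= 48.29%

(Intermediate values are shown rounded; full precision is carried through to the final answer.)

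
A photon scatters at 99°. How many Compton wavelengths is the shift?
1.1564 λ_C

The Compton shift formula is:
Δλ = λ_C(1 - cos θ)

Dividing both sides by λ_C:
Δλ/λ_C = 1 - cos θ

For θ = 99°:
Δλ/λ_C = 1 - cos(99°)
Δλ/λ_C = 1 - -0.1564
Δλ/λ_C = 1.1564

This means the shift is 1.1564 × λ_C = 2.8059 pm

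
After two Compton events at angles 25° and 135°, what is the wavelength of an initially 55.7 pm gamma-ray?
60.0693 pm

Apply Compton shift twice:

First scattering at θ₁ = 25°:
Δλ₁ = λ_C(1 - cos(25°))
Δλ₁ = 2.4263 × 0.0937
Δλ₁ = 0.2273 pm

After first scattering:
λ₁ = 55.7 + 0.2273 = 55.9273 pm

Second scattering at θ₂ = 135°:
Δλ₂ = λ_C(1 - cos(135°))
Δλ₂ = 2.4263 × 1.7071
Δλ₂ = 4.1420 pm

Final wavelength:
λ₂ = 55.9273 + 4.1420 = 60.0693 pm

Total shift: Δλ_total = 0.2273 + 4.1420 = 4.3693 pm

(Intermediate values are shown rounded; full precision is carried through to the final answer.)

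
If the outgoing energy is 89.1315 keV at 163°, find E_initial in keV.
135.3000 keV

Convert final energy to wavelength (hc ≈ 1239.842 keV·pm):
λ' = hc/E' = 1239.842 / 89.1315 = 13.9103 pm

Calculate the Compton shift:
Δλ = λ_C(1 - cos(163°))
Δλ = 2.4263 × (1 - cos(163°))
Δλ = 4.7466 pm

Initial wavelength:
λ = λ' - Δλ = 13.9103 - 4.7466 = 9.1637 pm

Initial energy:
E = hc/λ = 1239.842 / 9.1637 = 135.3000 keV

(Intermediate values are shown rounded; full precision is carried through to the final answer.)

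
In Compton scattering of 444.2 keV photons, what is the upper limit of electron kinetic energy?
281.9977 keV

Maximum energy transfer occurs at θ = 180° (backscattering).

Initial photon: E₀ = 444.2 keV → λ₀ = 2.7912 pm

Maximum Compton shift (at 180°):
Δλ_max = 2λ_C = 2 × 2.4263 = 4.8526 pm

Final wavelength:
λ' = 2.7912 + 4.8526 = 7.6438 pm

Minimum photon energy (maximum energy to electron):
E'_min = hc/λ' = 162.2023 keV

Maximum electron kinetic energy:
K_max = E₀ - E'_min = 444.2000 - 162.2023 = 281.9977 keV

(Intermediate values are shown rounded; full precision is carried through to the final answer.)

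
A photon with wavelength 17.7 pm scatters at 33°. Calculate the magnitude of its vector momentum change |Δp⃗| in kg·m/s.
2.1049e-23 kg·m/s

Photon momentum magnitude is p = h/λ.

Initial momentum:
p₀ = h/λ = 6.6261e-34/1.7700e-11 = 3.7435e-23 kg·m/s

After scattering:
λ' = λ + Δλ = 17.7 + 0.3914 = 18.0914 pm
p' = h/λ' = 6.6261e-34/1.8091e-11 = 3.6625e-23 kg·m/s

Momentum is a vector; the scattered photon's direction makes angle θ = 33° with the incident direction. The magnitude of the vector change Δp⃗ = p⃗₀ − p⃗' is found from the law of cosines:
|Δp⃗|² = p₀² + p'² − 2p₀p'cos θ
|Δp⃗|² = (3.7435e-23)² + (3.6625e-23)² − 2·3.7435e-23·3.6625e-23·cos(33°)
|Δp⃗| = 2.1049e-23 kg·m/s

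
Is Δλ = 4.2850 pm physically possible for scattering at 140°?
Yes, consistent

Calculate the expected shift for θ = 140°:

Δλ_expected = λ_C(1 - cos(140°))
Δλ_expected = 2.4263 × (1 - cos(140°))
Δλ_expected = 2.4263 × 1.7660
Δλ_expected = 4.2850 pm

Given shift: 4.2850 pm
Expected shift: 4.2850 pm
Difference: 0.0000 pm

The values match. This is consistent with Compton scattering at the stated angle.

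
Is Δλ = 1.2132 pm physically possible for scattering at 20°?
No, inconsistent

Calculate the expected shift for θ = 20°:

Δλ_expected = λ_C(1 - cos(20°))
Δλ_expected = 2.4263 × (1 - cos(20°))
Δλ_expected = 2.4263 × 0.0603
Δλ_expected = 0.1463 pm

Given shift: 1.2132 pm
Expected shift: 0.1463 pm
Difference: 1.0668 pm

The values do not match. The given shift corresponds to θ ≈ 60.0°, not 20°.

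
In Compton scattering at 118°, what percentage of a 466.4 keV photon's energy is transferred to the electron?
0.5729 (or 57.29%)

Calculate initial and final photon energies:

Initial: E₀ = 466.4 keV → λ₀ = 2.6583 pm
Compton shift: Δλ = 3.5654 pm
Final wavelength: λ' = 6.2237 pm
Final energy: E' = 199.2125 keV

Fractional energy loss:
(E₀ - E')/E₀ = (466.4000 - 199.2125)/466.4000
= 267.1875/466.4000
= 0.5729
= 57.29%

(Intermediate values are shown rounded; full precision is carried through to the final answer.)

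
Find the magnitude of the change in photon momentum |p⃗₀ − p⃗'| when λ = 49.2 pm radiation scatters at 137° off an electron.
2.4078e-23 kg·m/s

Photon momentum magnitude is p = h/λ.

Initial momentum:
p₀ = h/λ = 6.6261e-34/4.9200e-11 = 1.3468e-23 kg·m/s

After scattering:
λ' = λ + Δλ = 49.2 + 4.2008 = 53.4008 pm
p' = h/λ' = 6.6261e-34/5.3401e-11 = 1.2408e-23 kg·m/s

Momentum is a vector; the scattered photon's direction makes angle θ = 137° with the incident direction. The magnitude of the vector change Δp⃗ = p⃗₀ − p⃗' is found from the law of cosines:
|Δp⃗|² = p₀² + p'² − 2p₀p'cos θ
|Δp⃗|² = (1.3468e-23)² + (1.2408e-23)² − 2·1.3468e-23·1.2408e-23·cos(137°)
|Δp⃗| = 2.4078e-23 kg·m/s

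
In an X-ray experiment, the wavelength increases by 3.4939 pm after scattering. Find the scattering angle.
116.10°

From the Compton formula Δλ = λ_C(1 - cos θ), we can solve for θ:

cos θ = 1 - Δλ/λ_C

Given:
- Δλ = 3.4939 pm
- λ_C = h/(m_e·c) ≈ 2.42631024 pm

cos θ = 1 - 3.4939/2.42631024
cos θ = 1 - 1.440005
cos θ = -0.440005

θ = arccos(-0.440005)
θ = 116.10°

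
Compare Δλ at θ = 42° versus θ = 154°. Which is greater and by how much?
154° produces the larger shift by a factor of 7.392

Calculate both shifts using Δλ = λ_C(1 - cos θ):

For θ₁ = 42°:
Δλ₁ = 2.4263 × (1 - cos(42°))
Δλ₁ = 2.4263 × 0.2569
Δλ₁ = 0.6232 pm

For θ₂ = 154°:
Δλ₂ = 2.4263 × (1 - cos(154°))
Δλ₂ = 2.4263 × 1.8988
Δλ₂ = 4.6071 pm

The 154° angle produces the larger shift.
Ratio: 4.6071/0.6232 = 7.392

(Intermediate values are shown rounded; full precision is carried through to the final answer.)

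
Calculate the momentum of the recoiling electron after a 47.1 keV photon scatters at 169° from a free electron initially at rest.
4.6243e-23 kg·m/s

The electron is initially at rest, so by conservation of momentum:
p⃗_e = p⃗₀ − p⃗'  (incident photon momentum minus scattered photon momentum)

Photon momentum magnitudes (p = h/λ = E/c):
λ₀ = hc/E₀ = 26.3236 pm → p₀ = h/λ₀ = 2.5172e-23 kg·m/s
Δλ = λ_C(1 − cos 169°) = 4.8080 pm
λ' = 31.1317 pm → p' = h/λ' = 2.1284e-23 kg·m/s

The scattered photon makes angle θ = 169° with the incident direction, so by the law of cosines:
|p⃗_e|² = p₀² + p'² − 2p₀p'cos θ
|p⃗_e|² = (2.5172e-23)² + (2.1284e-23)² − 2·2.5172e-23·2.1284e-23·cos(169°)
|p⃗_e| = 4.6243e-23 kg·m/s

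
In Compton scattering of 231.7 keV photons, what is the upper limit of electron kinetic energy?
110.1908 keV

Maximum energy transfer occurs at θ = 180° (backscattering).

Initial photon: E₀ = 231.7 keV → λ₀ = 5.3511 pm

Maximum Compton shift (at 180°):
Δλ_max = 2λ_C = 2 × 2.4263 = 4.8526 pm

Final wavelength:
λ' = 5.3511 + 4.8526 = 10.2037 pm

Minimum photon energy (maximum energy to electron):
E'_min = hc/λ' = 121.5092 keV

Maximum electron kinetic energy:
K_max = E₀ - E'_min = 231.7000 - 121.5092 = 110.1908 keV

(Intermediate values are shown rounded; full precision is carried through to the final answer.)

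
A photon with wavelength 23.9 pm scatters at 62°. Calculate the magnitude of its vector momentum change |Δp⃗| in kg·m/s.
2.7855e-23 kg·m/s

Photon momentum magnitude is p = h/λ.

Initial momentum:
p₀ = h/λ = 6.6261e-34/2.3900e-11 = 2.7724e-23 kg·m/s

After scattering:
λ' = λ + Δλ = 23.9 + 1.2872 = 25.1872 pm
p' = h/λ' = 6.6261e-34/2.5187e-11 = 2.6307e-23 kg·m/s

Momentum is a vector; the scattered photon's direction makes angle θ = 62° with the incident direction. The magnitude of the vector change Δp⃗ = p⃗₀ − p⃗' is found from the law of cosines:
|Δp⃗|² = p₀² + p'² − 2p₀p'cos θ
|Δp⃗|² = (2.7724e-23)² + (2.6307e-23)² − 2·2.7724e-23·2.6307e-23·cos(62°)
|Δp⃗| = 2.7855e-23 kg·m/s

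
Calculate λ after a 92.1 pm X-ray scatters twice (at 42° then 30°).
93.0483 pm

Apply Compton shift twice:

First scattering at θ₁ = 42°:
Δλ₁ = λ_C(1 - cos(42°))
Δλ₁ = 2.4263 × 0.2569
Δλ₁ = 0.6232 pm

After first scattering:
λ₁ = 92.1 + 0.6232 = 92.7232 pm

Second scattering at θ₂ = 30°:
Δλ₂ = λ_C(1 - cos(30°))
Δλ₂ = 2.4263 × 0.1340
Δλ₂ = 0.3251 pm

Final wavelength:
λ₂ = 92.7232 + 0.3251 = 93.0483 pm

Total shift: Δλ_total = 0.6232 + 0.3251 = 0.9483 pm

(Intermediate values are shown rounded; full precision is carried through to the final answer.)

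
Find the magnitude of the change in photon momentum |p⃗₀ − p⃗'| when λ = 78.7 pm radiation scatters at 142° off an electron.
1.5506e-23 kg·m/s

Photon momentum magnitude is p = h/λ.

Initial momentum:
p₀ = h/λ = 6.6261e-34/7.8700e-11 = 8.4194e-24 kg·m/s

After scattering:
λ' = λ + Δλ = 78.7 + 4.3383 = 83.0383 pm
p' = h/λ' = 6.6261e-34/8.3038e-11 = 7.9795e-24 kg·m/s

Momentum is a vector; the scattered photon's direction makes angle θ = 142° with the incident direction. The magnitude of the vector change Δp⃗ = p⃗₀ − p⃗' is found from the law of cosines:
|Δp⃗|² = p₀² + p'² − 2p₀p'cos θ
|Δp⃗|² = (8.4194e-24)² + (7.9795e-24)² − 2·8.4194e-24·7.9795e-24·cos(142°)
|Δp⃗| = 1.5506e-23 kg·m/s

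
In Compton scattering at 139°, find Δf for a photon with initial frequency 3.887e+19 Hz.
1.383e+19 Hz (decrease)

Convert frequency to wavelength (c = 299792458 m/s):
λ₀ = c/f₀ = 299792458/3.887e+19 = 7.7126951e-12 m = 7.7127 pm

Calculate Compton shift:
Δλ = λ_C(1 - cos(139°)) = 4.2575 pm

Final wavelength:
λ' = λ₀ + Δλ = 7.7127 + 4.2575 = 11.9702 pm

Final frequency:
f' = c/λ' = 299792458/1.1970165e-11 = 2.5044973e+19 Hz

Frequency shift (decrease):
Δf = f₀ - f' = 3.887e+19 - 2.5044973e+19 = 1.383e+19 Hz

(Intermediate values are shown rounded; full precision is carried through to the final answer.)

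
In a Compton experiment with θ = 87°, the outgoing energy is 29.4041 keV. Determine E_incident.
31.1000 keV

Convert final energy to wavelength (hc ≈ 1239.842 keV·pm):
λ' = hc/E' = 1239.842 / 29.4041 = 42.1656 pm

Calculate the Compton shift:
Δλ = λ_C(1 - cos(87°))
Δλ = 2.4263 × (1 - cos(87°))
Δλ = 2.2993 pm

Initial wavelength:
λ = λ' - Δλ = 42.1656 - 2.2993 = 39.8663 pm

Initial energy:
E = hc/λ = 1239.842 / 39.8663 = 31.1000 keV

(Intermediate values are shown rounded; full precision is carried through to the final answer.)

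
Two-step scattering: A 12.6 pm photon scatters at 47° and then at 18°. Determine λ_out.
13.4903 pm

Apply Compton shift twice:

First scattering at θ₁ = 47°:
Δλ₁ = λ_C(1 - cos(47°))
Δλ₁ = 2.4263 × 0.3180
Δλ₁ = 0.7716 pm

After first scattering:
λ₁ = 12.6 + 0.7716 = 13.3716 pm

Second scattering at θ₂ = 18°:
Δλ₂ = λ_C(1 - cos(18°))
Δλ₂ = 2.4263 × 0.0489
Δλ₂ = 0.1188 pm

Final wavelength:
λ₂ = 13.3716 + 0.1188 = 13.4903 pm

Total shift: Δλ_total = 0.7716 + 0.1188 = 0.8903 pm

(Intermediate values are shown rounded; full precision is carried through to the final answer.)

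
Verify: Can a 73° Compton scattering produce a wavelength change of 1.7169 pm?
Yes, consistent

Calculate the expected shift for θ = 73°:

Δλ_expected = λ_C(1 - cos(73°))
Δλ_expected = 2.4263 × (1 - cos(73°))
Δλ_expected = 2.4263 × 0.7076
Δλ_expected = 1.7169 pm

Given shift: 1.7169 pm
Expected shift: 1.7169 pm
Difference: 0.0000 pm

The values match. This is consistent with Compton scattering at the stated angle.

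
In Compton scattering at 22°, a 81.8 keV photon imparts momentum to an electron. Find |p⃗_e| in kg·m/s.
1.6594e-23 kg·m/s

The electron is initially at rest, so by conservation of momentum:
p⃗_e = p⃗₀ − p⃗'  (incident photon momentum minus scattered photon momentum)

Photon momentum magnitudes (p = h/λ = E/c):
λ₀ = hc/E₀ = 15.1570 pm → p₀ = h/λ₀ = 4.3716e-23 kg·m/s
Δλ = λ_C(1 − cos 22°) = 0.1767 pm
λ' = 15.3337 pm → p' = h/λ' = 4.3213e-23 kg·m/s

The scattered photon makes angle θ = 22° with the incident direction, so by the law of cosines:
|p⃗_e|² = p₀² + p'² − 2p₀p'cos θ
|p⃗_e|² = (4.3716e-23)² + (4.3213e-23)² − 2·4.3716e-23·4.3213e-23·cos(22°)
|p⃗_e| = 1.6594e-23 kg·m/s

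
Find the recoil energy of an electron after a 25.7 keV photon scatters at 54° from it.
0.5220 keV

By energy conservation: K_e = E_initial - E_final

First find the scattered photon energy:
Initial wavelength: λ = hc/E = 48.2429 pm
Compton shift: Δλ = λ_C(1 - cos(54°)) = 1.0002 pm
Final wavelength: λ' = 48.2429 + 1.0002 = 49.2430 pm
Final photon energy: E' = hc/λ' = 25.1780 keV

Electron kinetic energy:
K_e = E - E' = 25.7000 - 25.1780 = 0.5220 keV

(Intermediate values are shown rounded; full precision is carried through to the final answer.)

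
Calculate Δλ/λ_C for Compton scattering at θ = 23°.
0.0795 λ_C

The Compton shift formula is:
Δλ = λ_C(1 - cos θ)

Dividing both sides by λ_C:
Δλ/λ_C = 1 - cos θ

For θ = 23°:
Δλ/λ_C = 1 - cos(23°)
Δλ/λ_C = 1 - 0.9205
Δλ/λ_C = 0.0795

This means the shift is 0.0795 × λ_C = 0.1929 pm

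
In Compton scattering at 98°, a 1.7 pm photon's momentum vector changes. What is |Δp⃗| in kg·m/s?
4.3595e-22 kg·m/s

Photon momentum magnitude is p = h/λ.

Initial momentum:
p₀ = h/λ = 6.6261e-34/1.7000e-12 = 3.8977e-22 kg·m/s

After scattering:
λ' = λ + Δλ = 1.7 + 2.7640 = 4.4640 pm
p' = h/λ' = 6.6261e-34/4.4640e-12 = 1.4843e-22 kg·m/s

Momentum is a vector; the scattered photon's direction makes angle θ = 98° with the incident direction. The magnitude of the vector change Δp⃗ = p⃗₀ − p⃗' is found from the law of cosines:
|Δp⃗|² = p₀² + p'² − 2p₀p'cos θ
|Δp⃗|² = (3.8977e-22)² + (1.4843e-22)² − 2·3.8977e-22·1.4843e-22·cos(98°)
|Δp⃗| = 4.3595e-22 kg·m/s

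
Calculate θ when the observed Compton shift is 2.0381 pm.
80.79°

From the Compton formula Δλ = λ_C(1 - cos θ), we can solve for θ:

cos θ = 1 - Δλ/λ_C

Given:
- Δλ = 2.0381 pm
- λ_C = h/(m_e·c) ≈ 2.42631024 pm

cos θ = 1 - 2.0381/2.42631024
cos θ = 1 - 0.840000
cos θ = 0.160000

θ = arccos(0.160000)
θ = 80.79°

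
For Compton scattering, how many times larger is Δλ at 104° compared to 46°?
104° produces the larger shift by a factor of 4.067

Calculate both shifts using Δλ = λ_C(1 - cos θ):

For θ₁ = 46°:
Δλ₁ = 2.4263 × (1 - cos(46°))
Δλ₁ = 2.4263 × 0.3053
Δλ₁ = 0.7409 pm

For θ₂ = 104°:
Δλ₂ = 2.4263 × (1 - cos(104°))
Δλ₂ = 2.4263 × 1.2419
Δλ₂ = 3.0133 pm

The 104° angle produces the larger shift.
Ratio: 3.0133/0.7409 = 4.067

(Intermediate values are shown rounded; full precision is carried through to the final answer.)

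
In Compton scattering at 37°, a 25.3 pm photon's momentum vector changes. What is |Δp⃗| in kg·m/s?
1.6470e-23 kg·m/s

Photon momentum magnitude is p = h/λ.

Initial momentum:
p₀ = h/λ = 6.6261e-34/2.5300e-11 = 2.6190e-23 kg·m/s

After scattering:
λ' = λ + Δλ = 25.3 + 0.4886 = 25.7886 pm
p' = h/λ' = 6.6261e-34/2.5789e-11 = 2.5694e-23 kg·m/s

Momentum is a vector; the scattered photon's direction makes angle θ = 37° with the incident direction. The magnitude of the vector change Δp⃗ = p⃗₀ − p⃗' is found from the law of cosines:
|Δp⃗|² = p₀² + p'² − 2p₀p'cos θ
|Δp⃗|² = (2.6190e-23)² + (2.5694e-23)² − 2·2.6190e-23·2.5694e-23·cos(37°)
|Δp⃗| = 1.6470e-23 kg·m/s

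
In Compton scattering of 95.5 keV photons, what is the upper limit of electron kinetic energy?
25.9837 keV

Maximum energy transfer occurs at θ = 180° (backscattering).

Initial photon: E₀ = 95.5 keV → λ₀ = 12.9826 pm

Maximum Compton shift (at 180°):
Δλ_max = 2λ_C = 2 × 2.4263 = 4.8526 pm

Final wavelength:
λ' = 12.9826 + 4.8526 = 17.8353 pm

Minimum photon energy (maximum energy to electron):
E'_min = hc/λ' = 69.5163 keV

Maximum electron kinetic energy:
K_max = E₀ - E'_min = 95.5000 - 69.5163 = 25.9837 keV

(Intermediate values are shown rounded; full precision is carried through to the final answer.)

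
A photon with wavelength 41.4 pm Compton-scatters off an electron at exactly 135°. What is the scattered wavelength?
45.5420 pm

Using the Compton formula: λ' = λ + λ_C(1 − cos θ)

For θ = 135°, cos θ = -√2/2 (exact) ≈ -0.7071, so:
1 − cos 135° = 1 − (-√2/2) ≈ 1.7071

Δλ = λ_C × 1.7071 = 2.4263 × 1.7071 = 4.1420 pm

λ' = 41.4 + 4.1420 = 45.5420 pm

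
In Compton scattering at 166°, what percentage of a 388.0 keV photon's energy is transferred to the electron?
0.5994 (or 59.94%)

Calculate initial and final photon energies:

Initial: E₀ = 388.0 keV → λ₀ = 3.1955 pm
Compton shift: Δλ = 4.7805 pm
Final wavelength: λ' = 7.9760 pm
Final energy: E' = 155.4462 keV

Fractional energy loss:
(E₀ - E')/E₀ = (388.0000 - 155.4462)/388.0000
= 232.5538/388.0000
= 0.5994
= 59.94%

(Intermediate values are shown rounded; full precision is carried through to the final answer.)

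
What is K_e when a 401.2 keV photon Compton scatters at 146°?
236.5058 keV

By energy conservation: K_e = E_initial - E_final

First find the scattered photon energy:
Initial wavelength: λ = hc/E = 3.0903 pm
Compton shift: Δλ = λ_C(1 - cos(146°)) = 4.4378 pm
Final wavelength: λ' = 3.0903 + 4.4378 = 7.5281 pm
Final photon energy: E' = hc/λ' = 164.6942 keV

Electron kinetic energy:
K_e = E - E' = 401.2000 - 164.6942 = 236.5058 keV

(Intermediate values are shown rounded; full precision is carried through to the final answer.)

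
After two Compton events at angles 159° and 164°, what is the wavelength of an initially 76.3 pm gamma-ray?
85.7501 pm

Apply Compton shift twice:

First scattering at θ₁ = 159°:
Δλ₁ = λ_C(1 - cos(159°))
Δλ₁ = 2.4263 × 1.9336
Δλ₁ = 4.6915 pm

After first scattering:
λ₁ = 76.3 + 4.6915 = 80.9915 pm

Second scattering at θ₂ = 164°:
Δλ₂ = λ_C(1 - cos(164°))
Δλ₂ = 2.4263 × 1.9613
Δλ₂ = 4.7586 pm

Final wavelength:
λ₂ = 80.9915 + 4.7586 = 85.7501 pm

Total shift: Δλ_total = 4.6915 + 4.7586 = 9.4501 pm

(Intermediate values are shown rounded; full precision is carried through to the final answer.)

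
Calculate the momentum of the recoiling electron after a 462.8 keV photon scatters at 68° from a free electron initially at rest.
2.3842e-22 kg·m/s

The electron is initially at rest, so by conservation of momentum:
p⃗_e = p⃗₀ − p⃗'  (incident photon momentum minus scattered photon momentum)

Photon momentum magnitudes (p = h/λ = E/c):
λ₀ = hc/E₀ = 2.6790 pm → p₀ = h/λ₀ = 2.4733e-22 kg·m/s
Δλ = λ_C(1 − cos 68°) = 1.5174 pm
λ' = 4.1964 pm → p' = h/λ' = 1.5790e-22 kg·m/s

The scattered photon makes angle θ = 68° with the incident direction, so by the law of cosines:
|p⃗_e|² = p₀² + p'² − 2p₀p'cos θ
|p⃗_e|² = (2.4733e-22)² + (1.5790e-22)² − 2·2.4733e-22·1.5790e-22·cos(68°)
|p⃗_e| = 2.3842e-22 kg·m/s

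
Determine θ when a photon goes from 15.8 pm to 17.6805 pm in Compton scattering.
77.00°

First find the wavelength shift:
Δλ = λ' - λ = 17.6805 - 15.8 = 1.8805 pm

Using Δλ = λ_C(1 - cos θ), with λ_C = h/(m_e·c) ≈ 2.42631024 pm:
cos θ = 1 - Δλ/λ_C
cos θ = 1 - 1.8805/2.42631024
cos θ = 0.224955

θ = arccos(0.224955)
θ = 77.00°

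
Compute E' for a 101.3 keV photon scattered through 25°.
99.4528 keV

First convert energy to wavelength:
λ = hc/E, with hc ≈ 1239.842 keV·pm (i.e. 1239.842 eV·nm)

For E = 101.3 keV = 101300 eV:
λ = 1239.842 keV·pm / 101.3 keV
λ = 12.2393 pm

Calculate the Compton shift:
Δλ = λ_C(1 - cos(25°)) = 2.4263 × 0.0937
Δλ = 0.2273 pm

Final wavelength:
λ' = 12.2393 + 0.2273 = 12.4666 pm

Final energy:
E' = hc/λ' = 1239.842 / 12.4666 = 99.4528 keV

(Intermediate values are shown rounded; full precision is carried through to the final answer.)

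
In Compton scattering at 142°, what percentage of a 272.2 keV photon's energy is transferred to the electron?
0.4878 (or 48.78%)

Calculate initial and final photon energies:

Initial: E₀ = 272.2 keV → λ₀ = 4.5549 pm
Compton shift: Δλ = 4.3383 pm
Final wavelength: λ' = 8.8932 pm
Final energy: E' = 139.4152 keV

Fractional energy loss:
(E₀ - E')/E₀ = (272.2000 - 139.4152)/272.2000
= 132.7848/272.2000
= 0.4878
= 48.78%

(Intermediate values are shown rounded; full precision is carried through to the final answer.)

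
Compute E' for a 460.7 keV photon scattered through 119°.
196.9935 keV

First convert energy to wavelength:
λ = hc/E, with hc ≈ 1239.842 keV·pm (i.e. 1239.842 eV·nm)

For E = 460.7 keV = 460700 eV:
λ = 1239.842 keV·pm / 460.7 keV
λ = 2.6912 pm

Calculate the Compton shift:
Δλ = λ_C(1 - cos(119°)) = 2.4263 × 1.4848
Δλ = 3.6026 pm

Final wavelength:
λ' = 2.6912 + 3.6026 = 6.2938 pm

Final energy:
E' = hc/λ' = 1239.842 / 6.2938 = 196.9935 keV

(Intermediate values are shown rounded; full precision is carried through to the final answer.)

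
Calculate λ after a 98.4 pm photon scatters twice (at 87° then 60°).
101.9125 pm

Apply Compton shift twice:

First scattering at θ₁ = 87°:
Δλ₁ = λ_C(1 - cos(87°))
Δλ₁ = 2.4263 × 0.9477
Δλ₁ = 2.2993 pm

After first scattering:
λ₁ = 98.4 + 2.2993 = 100.6993 pm

Second scattering at θ₂ = 60°:
Δλ₂ = λ_C(1 - cos(60°))
Δλ₂ = 2.4263 × 0.5000
Δλ₂ = 1.2132 pm

Final wavelength:
λ₂ = 100.6993 + 1.2132 = 101.9125 pm

Total shift: Δλ_total = 2.2993 + 1.2132 = 3.5125 pm

(Intermediate values are shown rounded; full precision is carried through to the final answer.)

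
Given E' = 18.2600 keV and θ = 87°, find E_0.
18.9000 keV

Convert final energy to wavelength (hc ≈ 1239.842 keV·pm):
λ' = hc/E' = 1239.842 / 18.2600 = 67.8993 pm

Calculate the Compton shift:
Δλ = λ_C(1 - cos(87°))
Δλ = 2.4263 × (1 - cos(87°))
Δλ = 2.2993 pm

Initial wavelength:
λ = λ' - Δλ = 67.8993 - 2.2993 = 65.6000 pm

Initial energy:
E = hc/λ = 1239.842 / 65.6000 = 18.9000 keV

(Intermediate values are shown rounded; full precision is carried through to the final answer.)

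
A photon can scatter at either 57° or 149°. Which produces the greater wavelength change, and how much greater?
149° produces the larger shift by a factor of 4.078

Calculate both shifts using Δλ = λ_C(1 - cos θ):

For θ₁ = 57°:
Δλ₁ = 2.4263 × (1 - cos(57°))
Δλ₁ = 2.4263 × 0.4554
Δλ₁ = 1.1048 pm

For θ₂ = 149°:
Δλ₂ = 2.4263 × (1 - cos(149°))
Δλ₂ = 2.4263 × 1.8572
Δλ₂ = 4.5061 pm

The 149° angle produces the larger shift.
Ratio: 4.5061/1.1048 = 4.078

(Intermediate values are shown rounded; full precision is carried through to the final answer.)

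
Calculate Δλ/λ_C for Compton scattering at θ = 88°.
0.9651 λ_C

The Compton shift formula is:
Δλ = λ_C(1 - cos θ)

Dividing both sides by λ_C:
Δλ/λ_C = 1 - cos θ

For θ = 88°:
Δλ/λ_C = 1 - cos(88°)
Δλ/λ_C = 1 - 0.0349
Δλ/λ_C = 0.9651

This means the shift is 0.9651 × λ_C = 2.3416 pm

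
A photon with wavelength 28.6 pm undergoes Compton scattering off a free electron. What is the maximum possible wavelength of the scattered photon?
33.4526 pm (at θ = 180°)

The Compton shift is Δλ = λ_C(1 − cos θ).

Since cos θ ranges from −1 to 1, the factor (1 − cos θ) ranges from 0 to 2; the maximum shift occurs at θ = 180° (backscattering):
Δλ_max = 2λ_C = 2 × 2.4263 pm = 4.8526 pm

Maximum scattered wavelength:
λ'_max = λ₀ + Δλ_max = 28.6 + 4.8526 = 33.4526 pm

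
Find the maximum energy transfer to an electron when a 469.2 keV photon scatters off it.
303.7792 keV

Maximum energy transfer occurs at θ = 180° (backscattering).

Initial photon: E₀ = 469.2 keV → λ₀ = 2.6425 pm

Maximum Compton shift (at 180°):
Δλ_max = 2λ_C = 2 × 2.4263 = 4.8526 pm

Final wavelength:
λ' = 2.6425 + 4.8526 = 7.4951 pm

Minimum photon energy (maximum energy to electron):
E'_min = hc/λ' = 165.4208 keV

Maximum electron kinetic energy:
K_max = E₀ - E'_min = 469.2000 - 165.4208 = 303.7792 keV

(Intermediate values are shown rounded; full precision is carried through to the final answer.)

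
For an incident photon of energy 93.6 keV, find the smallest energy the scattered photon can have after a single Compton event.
68.5041 keV (at θ = 180°)

The scattered photon has minimum energy when its wavelength is maximum, i.e., when the Compton shift Δλ = λ_C(1 − cos θ) is maximum. This occurs at θ = 180° (backscattering), giving Δλ_max = 2λ_C = 4.8526 pm.

Initial wavelength: λ₀ = hc/E₀ = 13.2462 pm
Maximum final wavelength: λ'_max = λ₀ + 2λ_C = 13.2462 + 4.8526 = 18.0988 pm
Minimum final energy: E'_min = hc/λ'_max = 68.5041 keV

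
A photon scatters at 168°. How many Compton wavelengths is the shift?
1.9781 λ_C

The Compton shift formula is:
Δλ = λ_C(1 - cos θ)

Dividing both sides by λ_C:
Δλ/λ_C = 1 - cos θ

For θ = 168°:
Δλ/λ_C = 1 - cos(168°)
Δλ/λ_C = 1 - -0.9781
Δλ/λ_C = 1.9781

This means the shift is 1.9781 × λ_C = 4.7996 pm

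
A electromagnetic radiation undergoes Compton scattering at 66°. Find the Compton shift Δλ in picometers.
1.4394 pm

Using the Compton scattering formula:
Δλ = λ_C(1 - cos θ)

where λ_C = h/(m_e·c) ≈ 2.4263 pm is the Compton wavelength of an electron.

For θ = 66°:
cos(66°) = 0.4067
1 - cos(66°) = 0.5933

Δλ = 2.4263 × 0.5933
Δλ = 1.4394 pm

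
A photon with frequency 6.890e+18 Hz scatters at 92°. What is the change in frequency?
3.759e+17 Hz (decrease)

Convert frequency to wavelength (c = 299792458 m/s):
λ₀ = c/f₀ = 299792458/6.890e+18 = 4.3511242e-11 m = 43.5112 pm

Calculate Compton shift:
Δλ = λ_C(1 - cos(92°)) = 2.5110 pm

Final wavelength:
λ' = λ₀ + Δλ = 43.5112 + 2.5110 = 46.0222 pm

Final frequency:
f' = c/λ' = 299792458/4.6022229e-11 = 6.5140794e+18 Hz

Frequency shift (decrease):
Δf = f₀ - f' = 6.890e+18 - 6.5140794e+18 = 3.759e+17 Hz

(Intermediate values are shown rounded; full precision is carried through to the final answer.)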